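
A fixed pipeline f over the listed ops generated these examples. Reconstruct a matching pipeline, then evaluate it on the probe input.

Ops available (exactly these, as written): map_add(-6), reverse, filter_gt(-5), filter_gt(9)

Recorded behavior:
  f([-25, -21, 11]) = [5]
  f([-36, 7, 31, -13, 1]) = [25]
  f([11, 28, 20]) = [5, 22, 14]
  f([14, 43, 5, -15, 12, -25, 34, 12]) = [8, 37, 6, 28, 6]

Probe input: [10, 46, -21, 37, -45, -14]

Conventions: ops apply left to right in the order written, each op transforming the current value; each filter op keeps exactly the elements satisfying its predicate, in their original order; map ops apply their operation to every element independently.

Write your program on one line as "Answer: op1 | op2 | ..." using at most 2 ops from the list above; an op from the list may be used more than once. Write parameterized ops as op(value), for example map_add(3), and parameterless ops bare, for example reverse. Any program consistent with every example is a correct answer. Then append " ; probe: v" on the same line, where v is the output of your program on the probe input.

filter_gt(9) | map_add(-6) ; probe: [4, 40, 31]

Check, running the answer program on each example:
  [-25, -21, 11] -> [11] -> [5]
  [-36, 7, 31, -13, 1] -> [31] -> [25]
  [11, 28, 20] -> [11, 28, 20] -> [5, 22, 14]
  [14, 43, 5, -15, 12, -25, 34, 12] -> [14, 43, 12, 34, 12] -> [8, 37, 6, 28, 6]
  probe: [10, 46, -21, 37, -45, -14] -> [10, 46, 37] -> [4, 40, 31]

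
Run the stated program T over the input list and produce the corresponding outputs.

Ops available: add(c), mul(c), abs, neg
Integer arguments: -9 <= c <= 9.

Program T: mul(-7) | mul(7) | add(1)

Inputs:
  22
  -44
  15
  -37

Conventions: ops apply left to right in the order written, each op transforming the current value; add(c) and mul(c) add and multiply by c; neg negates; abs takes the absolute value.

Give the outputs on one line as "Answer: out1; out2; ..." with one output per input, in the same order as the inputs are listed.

-1077; 2157; -734; 1814

Execution, op by op:
  22 -> -154 -> -1078 -> -1077
  -44 -> 308 -> 2156 -> 2157
  15 -> -105 -> -735 -> -734
  -37 -> 259 -> 1813 -> 1814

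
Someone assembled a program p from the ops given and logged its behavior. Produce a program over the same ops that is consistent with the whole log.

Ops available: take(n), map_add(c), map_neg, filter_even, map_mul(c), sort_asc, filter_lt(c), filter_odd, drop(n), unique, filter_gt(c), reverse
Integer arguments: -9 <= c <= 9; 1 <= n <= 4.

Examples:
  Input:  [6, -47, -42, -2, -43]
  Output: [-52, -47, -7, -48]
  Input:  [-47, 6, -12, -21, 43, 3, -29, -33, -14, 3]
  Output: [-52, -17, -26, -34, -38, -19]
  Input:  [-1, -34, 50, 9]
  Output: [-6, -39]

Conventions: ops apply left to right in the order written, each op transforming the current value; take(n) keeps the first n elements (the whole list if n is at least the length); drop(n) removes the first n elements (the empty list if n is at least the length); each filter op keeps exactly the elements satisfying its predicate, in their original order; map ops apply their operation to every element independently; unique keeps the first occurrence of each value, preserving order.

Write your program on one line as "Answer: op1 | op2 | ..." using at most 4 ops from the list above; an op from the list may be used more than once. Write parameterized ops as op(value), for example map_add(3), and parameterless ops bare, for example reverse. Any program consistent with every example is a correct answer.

filter_lt(3) | map_neg | map_add(5) | map_neg

Check, running the answer program on each example:
  [6, -47, -42, -2, -43] -> [-47, -42, -2, -43] -> [47, 42, 2, 43] -> [52, 47, 7, 48] -> [-52, -47, -7, -48]
  [-47, 6, -12, -21, 43, 3, -29, -33, -14, 3] -> [-47, -12, -21, -29, -33, -14] -> [47, 12, 21, 29, 33, 14] -> [52, 17, 26, 34, 38, 19] -> [-52, -17, -26, -34, -38, -19]
  [-1, -34, 50, 9] -> [-1, -34] -> [1, 34] -> [6, 39] -> [-6, -39]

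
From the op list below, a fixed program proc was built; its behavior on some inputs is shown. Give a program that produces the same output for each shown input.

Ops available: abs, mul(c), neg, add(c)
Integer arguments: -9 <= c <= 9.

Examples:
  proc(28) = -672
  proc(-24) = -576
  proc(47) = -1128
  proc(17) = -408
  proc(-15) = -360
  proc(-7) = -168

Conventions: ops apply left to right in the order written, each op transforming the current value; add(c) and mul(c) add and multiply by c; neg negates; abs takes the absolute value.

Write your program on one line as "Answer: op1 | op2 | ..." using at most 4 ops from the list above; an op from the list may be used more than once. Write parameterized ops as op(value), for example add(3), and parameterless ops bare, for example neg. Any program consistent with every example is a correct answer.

mul(6) | mul(-4) | abs | neg

Check, running the answer program on each example:
  28 -> 168 -> -672 -> 672 -> -672
  -24 -> -144 -> 576 -> 576 -> -576
  47 -> 282 -> -1128 -> 1128 -> -1128
  17 -> 102 -> -408 -> 408 -> -408
  -15 -> -90 -> 360 -> 360 -> -360
  -7 -> -42 -> 168 -> 168 -> -168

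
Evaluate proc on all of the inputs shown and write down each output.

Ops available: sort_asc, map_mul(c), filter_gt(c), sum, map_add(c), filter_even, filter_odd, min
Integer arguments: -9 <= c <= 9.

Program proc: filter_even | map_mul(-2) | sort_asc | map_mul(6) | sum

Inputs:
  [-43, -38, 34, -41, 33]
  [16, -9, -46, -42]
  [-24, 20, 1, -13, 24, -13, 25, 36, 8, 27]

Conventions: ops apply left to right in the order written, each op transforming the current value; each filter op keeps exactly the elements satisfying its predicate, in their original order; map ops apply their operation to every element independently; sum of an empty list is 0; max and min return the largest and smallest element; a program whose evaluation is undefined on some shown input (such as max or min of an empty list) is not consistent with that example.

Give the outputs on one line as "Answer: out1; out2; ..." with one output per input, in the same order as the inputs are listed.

48; 864; -768

Execution, op by op:
  [-43, -38, 34, -41, 33] -> [-38, 34] -> [76, -68] -> [-68, 76] -> [-408, 456] -> 48
  [16, -9, -46, -42] -> [16, -46, -42] -> [-32, 92, 84] -> [-32, 84, 92] -> [-192, 504, 552] -> 864
  [-24, 20, 1, -13, 24, -13, 25, 36, 8, 27] -> [-24, 20, 24, 36, 8] -> [48, -40, -48, -72, -16] -> [-72, -48, -40, -16, 48] -> [-432, -288, -240, -96, 288] -> -768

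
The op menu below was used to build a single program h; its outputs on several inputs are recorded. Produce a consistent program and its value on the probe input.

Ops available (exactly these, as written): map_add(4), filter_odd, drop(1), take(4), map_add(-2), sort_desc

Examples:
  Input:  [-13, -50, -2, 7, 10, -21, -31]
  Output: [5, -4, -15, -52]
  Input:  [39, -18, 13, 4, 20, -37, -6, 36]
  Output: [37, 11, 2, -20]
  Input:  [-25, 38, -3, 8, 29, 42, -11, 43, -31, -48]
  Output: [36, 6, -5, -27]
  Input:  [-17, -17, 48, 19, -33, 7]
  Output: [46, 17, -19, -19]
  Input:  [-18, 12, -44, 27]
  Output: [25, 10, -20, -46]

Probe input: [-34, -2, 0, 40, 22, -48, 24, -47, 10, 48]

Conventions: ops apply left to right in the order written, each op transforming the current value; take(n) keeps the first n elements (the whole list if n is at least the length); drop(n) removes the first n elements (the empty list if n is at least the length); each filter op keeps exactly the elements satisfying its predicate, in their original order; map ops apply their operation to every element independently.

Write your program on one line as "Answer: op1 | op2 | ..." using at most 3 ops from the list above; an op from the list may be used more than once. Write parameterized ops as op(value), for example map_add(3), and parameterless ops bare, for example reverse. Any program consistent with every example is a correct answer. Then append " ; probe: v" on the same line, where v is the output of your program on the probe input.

map_add(-2) | take(4) | sort_desc ; probe: [38, -2, -4, -36]

Check, running the answer program on each example:
  [-13, -50, -2, 7, 10, -21, -31] -> [-15, -52, -4, 5, 8, -23, -33] -> [-15, -52, -4, 5] -> [5, -4, -15, -52]
  [39, -18, 13, 4, 20, -37, -6, 36] -> [37, -20, 11, 2, 18, -39, -8, 34] -> [37, -20, 11, 2] -> [37, 11, 2, -20]
  [-25, 38, -3, 8, 29, 42, -11, 43, -31, -48] -> [-27, 36, -5, 6, 27, 40, -13, 41, -33, -50] -> [-27, 36, -5, 6] -> [36, 6, -5, -27]
  [-17, -17, 48, 19, -33, 7] -> [-19, -19, 46, 17, -35, 5] -> [-19, -19, 46, 17] -> [46, 17, -19, -19]
  [-18, 12, -44, 27] -> [-20, 10, -46, 25] -> [-20, 10, -46, 25] -> [25, 10, -20, -46]
  probe: [-34, -2, 0, 40, 22, -48, 24, -47, 10, 48] -> [-36, -4, -2, 38, 20, -50, 22, -49, 8, 46] -> [-36, -4, -2, 38] -> [38, -2, -4, -36]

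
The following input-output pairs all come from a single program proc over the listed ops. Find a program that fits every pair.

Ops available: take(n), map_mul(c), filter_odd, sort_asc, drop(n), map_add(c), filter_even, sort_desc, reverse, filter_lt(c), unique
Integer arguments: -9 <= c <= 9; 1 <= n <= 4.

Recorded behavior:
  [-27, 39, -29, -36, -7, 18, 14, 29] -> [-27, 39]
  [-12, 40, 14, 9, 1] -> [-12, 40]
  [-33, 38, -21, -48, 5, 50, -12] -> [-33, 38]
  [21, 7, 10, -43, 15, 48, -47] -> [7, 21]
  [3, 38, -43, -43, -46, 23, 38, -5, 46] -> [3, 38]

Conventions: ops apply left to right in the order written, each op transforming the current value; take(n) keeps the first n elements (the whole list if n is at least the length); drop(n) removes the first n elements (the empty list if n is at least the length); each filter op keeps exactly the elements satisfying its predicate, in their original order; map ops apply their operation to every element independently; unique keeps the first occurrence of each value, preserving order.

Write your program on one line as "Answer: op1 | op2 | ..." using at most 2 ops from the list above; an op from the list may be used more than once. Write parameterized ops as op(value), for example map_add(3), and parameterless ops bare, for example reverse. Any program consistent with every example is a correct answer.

take(2) | sort_asc

Check, running the answer program on each example:
  [-27, 39, -29, -36, -7, 18, 14, 29] -> [-27, 39] -> [-27, 39]
  [-12, 40, 14, 9, 1] -> [-12, 40] -> [-12, 40]
  [-33, 38, -21, -48, 5, 50, -12] -> [-33, 38] -> [-33, 38]
  [21, 7, 10, -43, 15, 48, -47] -> [21, 7] -> [7, 21]
  [3, 38, -43, -43, -46, 23, 38, -5, 46] -> [3, 38] -> [3, 38]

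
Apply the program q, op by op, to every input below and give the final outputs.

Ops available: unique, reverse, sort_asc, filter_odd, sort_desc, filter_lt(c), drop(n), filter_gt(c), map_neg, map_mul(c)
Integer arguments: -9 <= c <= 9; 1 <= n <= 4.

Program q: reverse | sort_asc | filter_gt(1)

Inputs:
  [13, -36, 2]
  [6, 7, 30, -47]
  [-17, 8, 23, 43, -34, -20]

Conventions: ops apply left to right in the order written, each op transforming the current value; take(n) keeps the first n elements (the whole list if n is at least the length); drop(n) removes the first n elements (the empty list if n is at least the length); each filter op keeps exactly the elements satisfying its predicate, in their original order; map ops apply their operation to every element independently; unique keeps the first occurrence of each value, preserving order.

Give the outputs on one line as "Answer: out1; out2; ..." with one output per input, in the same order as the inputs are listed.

[2, 13]; [6, 7, 30]; [8, 23, 43]

Execution, op by op:
  [13, -36, 2] -> [2, -36, 13] -> [-36, 2, 13] -> [2, 13]
  [6, 7, 30, -47] -> [-47, 30, 7, 6] -> [-47, 6, 7, 30] -> [6, 7, 30]
  [-17, 8, 23, 43, -34, -20] -> [-20, -34, 43, 23, 8, -17] -> [-34, -20, -17, 8, 23, 43] -> [8, 23, 43]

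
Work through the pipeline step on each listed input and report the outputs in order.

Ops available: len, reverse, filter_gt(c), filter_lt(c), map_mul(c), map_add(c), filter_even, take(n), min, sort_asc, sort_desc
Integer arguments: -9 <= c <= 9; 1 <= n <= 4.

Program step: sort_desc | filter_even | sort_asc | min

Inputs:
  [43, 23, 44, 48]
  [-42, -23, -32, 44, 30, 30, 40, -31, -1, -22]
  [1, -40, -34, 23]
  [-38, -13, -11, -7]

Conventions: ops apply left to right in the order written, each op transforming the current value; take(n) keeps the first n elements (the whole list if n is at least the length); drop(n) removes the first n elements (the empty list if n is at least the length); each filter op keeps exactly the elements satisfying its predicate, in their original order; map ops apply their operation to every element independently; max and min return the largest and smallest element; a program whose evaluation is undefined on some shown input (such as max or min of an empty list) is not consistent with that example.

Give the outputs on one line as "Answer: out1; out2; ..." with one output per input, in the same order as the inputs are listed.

Execution, op by op:
  [43, 23, 44, 48] -> [48, 44, 43, 23] -> [48, 44] -> [44, 48] -> 44
  [-42, -23, -32, 44, 30, 30, 40, -31, -1, -22] -> [44, 40, 30, 30, -1, -22, -23, -31, -32, -42] -> [44, 40, 30, 30, -22, -32, -42] -> [-42, -32, -22, 30, 30, 40, 44] -> -42
  [1, -40, -34, 23] -> [23, 1, -34, -40] -> [-34, -40] -> [-40, -34] -> -40
  [-38, -13, -11, -7] -> [-7, -11, -13, -38] -> [-38] -> [-38] -> -38

44; -42; -40; -38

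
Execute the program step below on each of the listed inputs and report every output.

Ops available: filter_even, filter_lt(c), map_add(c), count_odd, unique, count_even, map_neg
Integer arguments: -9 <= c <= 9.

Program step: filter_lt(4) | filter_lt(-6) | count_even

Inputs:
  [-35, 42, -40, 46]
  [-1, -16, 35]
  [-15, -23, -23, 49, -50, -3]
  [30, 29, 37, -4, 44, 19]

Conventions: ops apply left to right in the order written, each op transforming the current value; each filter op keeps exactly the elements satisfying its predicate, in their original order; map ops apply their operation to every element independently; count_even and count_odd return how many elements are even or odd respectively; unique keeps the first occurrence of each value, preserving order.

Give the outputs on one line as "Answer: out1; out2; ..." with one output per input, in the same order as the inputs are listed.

1; 1; 1; 0

Execution, op by op:
  [-35, 42, -40, 46] -> [-35, -40] -> [-35, -40] -> 1
  [-1, -16, 35] -> [-1, -16] -> [-16] -> 1
  [-15, -23, -23, 49, -50, -3] -> [-15, -23, -23, -50, -3] -> [-15, -23, -23, -50] -> 1
  [30, 29, 37, -4, 44, 19] -> [-4] -> [] -> 0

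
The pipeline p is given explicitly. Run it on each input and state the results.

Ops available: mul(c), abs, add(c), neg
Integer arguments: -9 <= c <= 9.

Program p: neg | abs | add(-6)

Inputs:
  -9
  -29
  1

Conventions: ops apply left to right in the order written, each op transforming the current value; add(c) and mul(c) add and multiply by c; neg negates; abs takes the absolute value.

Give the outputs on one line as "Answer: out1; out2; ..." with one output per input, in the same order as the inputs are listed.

3; 23; -5

Execution, op by op:
  -9 -> 9 -> 9 -> 3
  -29 -> 29 -> 29 -> 23
  1 -> -1 -> 1 -> -5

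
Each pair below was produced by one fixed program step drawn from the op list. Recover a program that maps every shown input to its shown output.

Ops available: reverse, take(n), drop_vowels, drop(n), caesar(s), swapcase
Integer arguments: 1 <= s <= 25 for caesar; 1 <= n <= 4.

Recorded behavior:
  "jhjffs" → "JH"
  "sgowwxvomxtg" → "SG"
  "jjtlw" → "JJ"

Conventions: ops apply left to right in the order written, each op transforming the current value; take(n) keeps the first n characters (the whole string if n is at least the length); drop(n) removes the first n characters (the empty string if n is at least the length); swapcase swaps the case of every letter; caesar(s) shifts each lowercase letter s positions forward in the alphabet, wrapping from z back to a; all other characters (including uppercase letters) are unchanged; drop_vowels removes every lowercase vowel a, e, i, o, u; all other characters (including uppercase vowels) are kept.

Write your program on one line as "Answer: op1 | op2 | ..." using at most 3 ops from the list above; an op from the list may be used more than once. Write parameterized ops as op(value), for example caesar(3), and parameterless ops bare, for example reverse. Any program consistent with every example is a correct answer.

drop_vowels | swapcase | take(2)

Check, running the answer program on each example:
  "jhjffs" -> "jhjffs" -> "JHJFFS" -> "JH"
  "sgowwxvomxtg" -> "sgwwxvmxtg" -> "SGWWXVMXTG" -> "SG"
  "jjtlw" -> "jjtlw" -> "JJTLW" -> "JJ"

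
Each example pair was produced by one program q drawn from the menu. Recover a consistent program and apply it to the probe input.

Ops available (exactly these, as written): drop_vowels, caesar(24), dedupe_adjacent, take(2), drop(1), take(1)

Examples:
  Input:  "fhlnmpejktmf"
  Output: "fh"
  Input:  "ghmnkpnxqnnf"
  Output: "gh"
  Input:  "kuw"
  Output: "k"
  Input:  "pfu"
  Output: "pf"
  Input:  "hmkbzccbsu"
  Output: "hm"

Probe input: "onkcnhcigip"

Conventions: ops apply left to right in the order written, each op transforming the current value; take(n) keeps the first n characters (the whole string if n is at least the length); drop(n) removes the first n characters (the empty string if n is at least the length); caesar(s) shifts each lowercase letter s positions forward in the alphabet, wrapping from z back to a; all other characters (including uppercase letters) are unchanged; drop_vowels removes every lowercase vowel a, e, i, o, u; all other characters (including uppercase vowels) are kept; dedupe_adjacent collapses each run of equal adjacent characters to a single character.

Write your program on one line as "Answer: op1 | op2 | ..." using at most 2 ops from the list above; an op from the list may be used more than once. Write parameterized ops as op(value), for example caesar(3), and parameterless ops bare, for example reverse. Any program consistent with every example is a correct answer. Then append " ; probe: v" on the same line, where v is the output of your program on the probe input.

take(2) | drop_vowels ; probe: "n"

Check, running the answer program on each example:
  "fhlnmpejktmf" -> "fh" -> "fh"
  "ghmnkpnxqnnf" -> "gh" -> "gh"
  "kuw" -> "ku" -> "k"
  "pfu" -> "pf" -> "pf"
  "hmkbzccbsu" -> "hm" -> "hm"
  probe: "onkcnhcigip" -> "on" -> "n"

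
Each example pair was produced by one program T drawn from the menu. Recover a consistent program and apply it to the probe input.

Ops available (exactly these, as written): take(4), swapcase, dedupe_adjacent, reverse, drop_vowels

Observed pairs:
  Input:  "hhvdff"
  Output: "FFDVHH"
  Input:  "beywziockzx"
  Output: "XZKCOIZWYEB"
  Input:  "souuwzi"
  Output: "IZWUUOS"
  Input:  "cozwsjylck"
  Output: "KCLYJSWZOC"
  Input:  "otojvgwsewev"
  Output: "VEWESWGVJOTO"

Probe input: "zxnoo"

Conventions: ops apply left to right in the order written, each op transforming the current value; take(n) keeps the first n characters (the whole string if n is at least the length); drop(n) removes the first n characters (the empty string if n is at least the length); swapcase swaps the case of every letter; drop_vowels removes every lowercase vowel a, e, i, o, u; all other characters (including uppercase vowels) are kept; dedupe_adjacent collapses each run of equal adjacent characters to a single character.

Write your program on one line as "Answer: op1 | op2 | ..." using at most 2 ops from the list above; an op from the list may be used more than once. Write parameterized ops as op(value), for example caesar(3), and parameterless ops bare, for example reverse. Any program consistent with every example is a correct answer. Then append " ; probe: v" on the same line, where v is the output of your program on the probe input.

reverse | swapcase ; probe: "OONXZ"

Check, running the answer program on each example:
  "hhvdff" -> "ffdvhh" -> "FFDVHH"
  "beywziockzx" -> "xzkcoizwyeb" -> "XZKCOIZWYEB"
  "souuwzi" -> "izwuuos" -> "IZWUUOS"
  "cozwsjylck" -> "kclyjswzoc" -> "KCLYJSWZOC"
  "otojvgwsewev" -> "veweswgvjoto" -> "VEWESWGVJOTO"
  probe: "zxnoo" -> "oonxz" -> "OONXZ"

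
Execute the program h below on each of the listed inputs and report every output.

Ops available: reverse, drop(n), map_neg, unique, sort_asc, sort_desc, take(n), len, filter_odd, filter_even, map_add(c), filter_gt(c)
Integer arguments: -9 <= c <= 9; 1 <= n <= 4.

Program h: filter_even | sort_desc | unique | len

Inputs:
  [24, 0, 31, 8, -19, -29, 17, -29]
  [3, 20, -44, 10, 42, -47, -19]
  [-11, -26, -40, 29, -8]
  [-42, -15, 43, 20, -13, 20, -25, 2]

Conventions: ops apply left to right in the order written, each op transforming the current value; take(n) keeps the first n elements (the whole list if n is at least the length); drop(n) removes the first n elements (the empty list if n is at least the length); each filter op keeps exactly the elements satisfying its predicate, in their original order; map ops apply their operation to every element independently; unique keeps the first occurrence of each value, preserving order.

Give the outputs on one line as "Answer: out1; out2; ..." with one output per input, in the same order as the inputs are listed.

3; 4; 3; 3

Execution, op by op:
  [24, 0, 31, 8, -19, -29, 17, -29] -> [24, 0, 8] -> [24, 8, 0] -> [24, 8, 0] -> 3
  [3, 20, -44, 10, 42, -47, -19] -> [20, -44, 10, 42] -> [42, 20, 10, -44] -> [42, 20, 10, -44] -> 4
  [-11, -26, -40, 29, -8] -> [-26, -40, -8] -> [-8, -26, -40] -> [-8, -26, -40] -> 3
  [-42, -15, 43, 20, -13, 20, -25, 2] -> [-42, 20, 20, 2] -> [20, 20, 2, -42] -> [20, 2, -42] -> 3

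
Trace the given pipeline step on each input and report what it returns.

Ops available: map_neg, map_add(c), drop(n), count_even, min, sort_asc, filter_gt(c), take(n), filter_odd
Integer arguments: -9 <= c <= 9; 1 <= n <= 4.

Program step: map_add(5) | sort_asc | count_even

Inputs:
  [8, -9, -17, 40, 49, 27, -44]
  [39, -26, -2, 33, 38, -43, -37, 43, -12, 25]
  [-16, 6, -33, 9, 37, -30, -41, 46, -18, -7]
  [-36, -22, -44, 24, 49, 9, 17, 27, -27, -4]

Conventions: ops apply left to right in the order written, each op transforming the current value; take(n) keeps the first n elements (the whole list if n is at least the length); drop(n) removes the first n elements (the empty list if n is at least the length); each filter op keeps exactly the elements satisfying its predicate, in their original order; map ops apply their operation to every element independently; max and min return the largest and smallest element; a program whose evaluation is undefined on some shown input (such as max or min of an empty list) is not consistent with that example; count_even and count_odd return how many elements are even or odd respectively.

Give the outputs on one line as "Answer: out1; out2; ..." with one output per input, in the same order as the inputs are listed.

4; 6; 5; 5

Execution, op by op:
  [8, -9, -17, 40, 49, 27, -44] -> [13, -4, -12, 45, 54, 32, -39] -> [-39, -12, -4, 13, 32, 45, 54] -> 4
  [39, -26, -2, 33, 38, -43, -37, 43, -12, 25] -> [44, -21, 3, 38, 43, -38, -32, 48, -7, 30] -> [-38, -32, -21, -7, 3, 30, 38, 43, 44, 48] -> 6
  [-16, 6, -33, 9, 37, -30, -41, 46, -18, -7] -> [-11, 11, -28, 14, 42, -25, -36, 51, -13, -2] -> [-36, -28, -25, -13, -11, -2, 11, 14, 42, 51] -> 5
  [-36, -22, -44, 24, 49, 9, 17, 27, -27, -4] -> [-31, -17, -39, 29, 54, 14, 22, 32, -22, 1] -> [-39, -31, -22, -17, 1, 14, 22, 29, 32, 54] -> 5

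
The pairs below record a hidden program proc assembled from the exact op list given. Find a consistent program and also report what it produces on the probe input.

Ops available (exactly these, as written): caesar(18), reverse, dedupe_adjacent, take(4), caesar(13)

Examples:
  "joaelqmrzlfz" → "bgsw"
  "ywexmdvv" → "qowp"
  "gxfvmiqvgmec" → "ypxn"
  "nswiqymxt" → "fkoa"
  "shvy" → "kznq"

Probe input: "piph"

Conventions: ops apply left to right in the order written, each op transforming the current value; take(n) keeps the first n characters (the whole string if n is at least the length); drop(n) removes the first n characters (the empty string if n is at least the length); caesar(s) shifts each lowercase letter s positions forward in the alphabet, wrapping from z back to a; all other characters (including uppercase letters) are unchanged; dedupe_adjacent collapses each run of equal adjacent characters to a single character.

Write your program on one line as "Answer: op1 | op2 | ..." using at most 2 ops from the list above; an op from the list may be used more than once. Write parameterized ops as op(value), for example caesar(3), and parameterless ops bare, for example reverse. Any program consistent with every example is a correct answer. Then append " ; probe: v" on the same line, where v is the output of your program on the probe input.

caesar(18) | take(4) ; probe: "hahz"

Check, running the answer program on each example:
  "joaelqmrzlfz" -> "bgswdiejrdxr" -> "bgsw"
  "ywexmdvv" -> "qowpevnn" -> "qowp"
  "gxfvmiqvgmec" -> "ypxneainyewu" -> "ypxn"
  "nswiqymxt" -> "fkoaiqepl" -> "fkoa"
  "shvy" -> "kznq" -> "kznq"
  probe: "piph" -> "hahz" -> "hahz"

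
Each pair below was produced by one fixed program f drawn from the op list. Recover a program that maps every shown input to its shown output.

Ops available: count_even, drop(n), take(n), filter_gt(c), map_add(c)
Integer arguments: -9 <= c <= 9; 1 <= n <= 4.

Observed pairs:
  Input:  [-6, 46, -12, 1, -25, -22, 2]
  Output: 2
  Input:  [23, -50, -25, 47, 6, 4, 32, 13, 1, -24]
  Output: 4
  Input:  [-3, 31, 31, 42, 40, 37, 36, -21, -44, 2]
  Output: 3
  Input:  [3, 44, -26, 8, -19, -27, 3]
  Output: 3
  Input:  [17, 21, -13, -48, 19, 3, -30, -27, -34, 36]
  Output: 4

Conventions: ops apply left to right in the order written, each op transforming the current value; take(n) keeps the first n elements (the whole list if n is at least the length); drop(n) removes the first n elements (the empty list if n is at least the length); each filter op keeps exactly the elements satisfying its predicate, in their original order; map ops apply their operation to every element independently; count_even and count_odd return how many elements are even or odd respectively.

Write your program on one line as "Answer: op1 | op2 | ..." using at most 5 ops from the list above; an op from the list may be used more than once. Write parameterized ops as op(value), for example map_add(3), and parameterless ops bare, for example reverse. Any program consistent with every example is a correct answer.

drop(2) | map_add(6) | map_add(-3) | count_even

Check, running the answer program on each example:
  [-6, 46, -12, 1, -25, -22, 2] -> [-12, 1, -25, -22, 2] -> [-6, 7, -19, -16, 8] -> [-9, 4, -22, -19, 5] -> 2
  [23, -50, -25, 47, 6, 4, 32, 13, 1, -24] -> [-25, 47, 6, 4, 32, 13, 1, -24] -> [-19, 53, 12, 10, 38, 19, 7, -18] -> [-22, 50, 9, 7, 35, 16, 4, -21] -> 4
  [-3, 31, 31, 42, 40, 37, 36, -21, -44, 2] -> [31, 42, 40, 37, 36, -21, -44, 2] -> [37, 48, 46, 43, 42, -15, -38, 8] -> [34, 45, 43, 40, 39, -18, -41, 5] -> 3
  [3, 44, -26, 8, -19, -27, 3] -> [-26, 8, -19, -27, 3] -> [-20, 14, -13, -21, 9] -> [-23, 11, -16, -24, 6] -> 3
  [17, 21, -13, -48, 19, 3, -30, -27, -34, 36] -> [-13, -48, 19, 3, -30, -27, -34, 36] -> [-7, -42, 25, 9, -24, -21, -28, 42] -> [-10, -45, 22, 6, -27, -24, -31, 39] -> 4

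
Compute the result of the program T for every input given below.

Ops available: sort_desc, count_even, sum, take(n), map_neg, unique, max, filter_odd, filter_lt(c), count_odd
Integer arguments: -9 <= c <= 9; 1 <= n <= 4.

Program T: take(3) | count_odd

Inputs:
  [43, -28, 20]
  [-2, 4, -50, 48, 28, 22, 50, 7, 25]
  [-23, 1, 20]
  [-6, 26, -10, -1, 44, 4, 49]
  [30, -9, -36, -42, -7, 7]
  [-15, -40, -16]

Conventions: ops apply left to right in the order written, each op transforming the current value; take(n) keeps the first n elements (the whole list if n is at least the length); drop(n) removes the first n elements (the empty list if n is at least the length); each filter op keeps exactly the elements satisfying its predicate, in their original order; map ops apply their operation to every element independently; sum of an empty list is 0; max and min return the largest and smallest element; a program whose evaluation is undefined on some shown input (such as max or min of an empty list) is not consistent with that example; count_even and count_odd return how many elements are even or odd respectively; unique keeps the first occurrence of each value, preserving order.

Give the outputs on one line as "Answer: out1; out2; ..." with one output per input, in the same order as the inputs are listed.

1; 0; 2; 0; 1; 1

Execution, op by op:
  [43, -28, 20] -> [43, -28, 20] -> 1
  [-2, 4, -50, 48, 28, 22, 50, 7, 25] -> [-2, 4, -50] -> 0
  [-23, 1, 20] -> [-23, 1, 20] -> 2
  [-6, 26, -10, -1, 44, 4, 49] -> [-6, 26, -10] -> 0
  [30, -9, -36, -42, -7, 7] -> [30, -9, -36] -> 1
  [-15, -40, -16] -> [-15, -40, -16] -> 1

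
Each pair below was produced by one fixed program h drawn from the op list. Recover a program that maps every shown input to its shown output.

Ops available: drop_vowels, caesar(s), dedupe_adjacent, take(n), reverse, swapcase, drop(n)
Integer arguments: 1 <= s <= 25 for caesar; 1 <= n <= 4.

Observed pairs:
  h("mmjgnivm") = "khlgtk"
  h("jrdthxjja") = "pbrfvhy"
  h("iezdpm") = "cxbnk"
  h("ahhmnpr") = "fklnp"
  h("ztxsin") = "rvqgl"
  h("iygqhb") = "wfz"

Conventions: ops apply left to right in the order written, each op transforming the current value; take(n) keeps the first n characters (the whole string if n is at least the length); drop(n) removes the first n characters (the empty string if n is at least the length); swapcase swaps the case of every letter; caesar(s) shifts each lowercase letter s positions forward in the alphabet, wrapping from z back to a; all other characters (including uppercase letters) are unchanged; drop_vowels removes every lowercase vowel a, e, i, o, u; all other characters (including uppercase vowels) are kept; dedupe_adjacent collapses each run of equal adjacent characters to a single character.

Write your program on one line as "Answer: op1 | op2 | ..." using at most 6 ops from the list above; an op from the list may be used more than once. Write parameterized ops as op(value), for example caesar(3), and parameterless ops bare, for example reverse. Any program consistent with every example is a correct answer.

caesar(10) | caesar(14) | drop_vowels | drop(1) | dedupe_adjacent

Check, running the answer program on each example:
  "mmjgnivm" -> "wwtqxsfw" -> "kkhelgtk" -> "kkhlgtk" -> "khlgtk" -> "khlgtk"
  "jrdthxjja" -> "tbndrhttk" -> "hpbrfvhhy" -> "hpbrfvhhy" -> "pbrfvhhy" -> "pbrfvhy"
  "iezdpm" -> "sojnzw" -> "gcxbnk" -> "gcxbnk" -> "cxbnk" -> "cxbnk"
  "ahhmnpr" -> "krrwxzb" -> "yffklnp" -> "yffklnp" -> "ffklnp" -> "fklnp"
  "ztxsin" -> "jdhcsx" -> "xrvqgl" -> "xrvqgl" -> "rvqgl" -> "rvqgl"
  "iygqhb" -> "siqarl" -> "gweofz" -> "gwfz" -> "wfz" -> "wfz"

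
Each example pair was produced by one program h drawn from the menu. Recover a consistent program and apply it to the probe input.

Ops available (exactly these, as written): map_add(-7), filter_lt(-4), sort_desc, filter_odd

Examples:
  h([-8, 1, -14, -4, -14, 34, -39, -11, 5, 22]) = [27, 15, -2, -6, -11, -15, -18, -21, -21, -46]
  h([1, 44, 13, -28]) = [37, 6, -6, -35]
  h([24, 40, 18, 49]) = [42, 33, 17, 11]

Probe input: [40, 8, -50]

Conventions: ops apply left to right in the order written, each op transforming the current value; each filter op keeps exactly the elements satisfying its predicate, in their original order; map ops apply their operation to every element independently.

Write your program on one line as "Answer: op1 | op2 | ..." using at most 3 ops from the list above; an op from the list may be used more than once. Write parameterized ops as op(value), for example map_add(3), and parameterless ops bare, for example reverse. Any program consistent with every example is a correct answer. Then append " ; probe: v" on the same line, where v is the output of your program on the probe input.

sort_desc | map_add(-7) ; probe: [33, 1, -57]

Check, running the answer program on each example:
  [-8, 1, -14, -4, -14, 34, -39, -11, 5, 22] -> [34, 22, 5, 1, -4, -8, -11, -14, -14, -39] -> [27, 15, -2, -6, -11, -15, -18, -21, -21, -46]
  [1, 44, 13, -28] -> [44, 13, 1, -28] -> [37, 6, -6, -35]
  [24, 40, 18, 49] -> [49, 40, 24, 18] -> [42, 33, 17, 11]
  probe: [40, 8, -50] -> [40, 8, -50] -> [33, 1, -57]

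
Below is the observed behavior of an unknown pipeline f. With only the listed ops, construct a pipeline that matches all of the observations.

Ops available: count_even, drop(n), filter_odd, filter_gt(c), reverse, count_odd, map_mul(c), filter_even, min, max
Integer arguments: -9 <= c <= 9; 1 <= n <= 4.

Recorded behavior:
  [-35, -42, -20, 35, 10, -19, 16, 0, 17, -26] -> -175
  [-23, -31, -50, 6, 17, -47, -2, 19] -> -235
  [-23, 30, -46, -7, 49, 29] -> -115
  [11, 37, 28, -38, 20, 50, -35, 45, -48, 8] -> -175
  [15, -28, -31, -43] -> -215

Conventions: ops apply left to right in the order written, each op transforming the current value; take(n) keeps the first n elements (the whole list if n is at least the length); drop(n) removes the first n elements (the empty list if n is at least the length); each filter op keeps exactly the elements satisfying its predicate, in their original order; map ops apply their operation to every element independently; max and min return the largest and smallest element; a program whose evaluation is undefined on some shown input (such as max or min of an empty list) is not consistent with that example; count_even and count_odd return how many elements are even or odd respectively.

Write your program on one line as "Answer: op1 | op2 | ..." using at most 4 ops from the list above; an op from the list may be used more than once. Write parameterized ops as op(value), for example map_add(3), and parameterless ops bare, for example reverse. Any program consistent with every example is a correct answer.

map_mul(5) | filter_odd | reverse | min

Check, running the answer program on each example:
  [-35, -42, -20, 35, 10, -19, 16, 0, 17, -26] -> [-175, -210, -100, 175, 50, -95, 80, 0, 85, -130] -> [-175, 175, -95, 85] -> [85, -95, 175, -175] -> -175
  [-23, -31, -50, 6, 17, -47, -2, 19] -> [-115, -155, -250, 30, 85, -235, -10, 95] -> [-115, -155, 85, -235, 95] -> [95, -235, 85, -155, -115] -> -235
  [-23, 30, -46, -7, 49, 29] -> [-115, 150, -230, -35, 245, 145] -> [-115, -35, 245, 145] -> [145, 245, -35, -115] -> -115
  [11, 37, 28, -38, 20, 50, -35, 45, -48, 8] -> [55, 185, 140, -190, 100, 250, -175, 225, -240, 40] -> [55, 185, -175, 225] -> [225, -175, 185, 55] -> -175
  [15, -28, -31, -43] -> [75, -140, -155, -215] -> [75, -155, -215] -> [-215, -155, 75] -> -215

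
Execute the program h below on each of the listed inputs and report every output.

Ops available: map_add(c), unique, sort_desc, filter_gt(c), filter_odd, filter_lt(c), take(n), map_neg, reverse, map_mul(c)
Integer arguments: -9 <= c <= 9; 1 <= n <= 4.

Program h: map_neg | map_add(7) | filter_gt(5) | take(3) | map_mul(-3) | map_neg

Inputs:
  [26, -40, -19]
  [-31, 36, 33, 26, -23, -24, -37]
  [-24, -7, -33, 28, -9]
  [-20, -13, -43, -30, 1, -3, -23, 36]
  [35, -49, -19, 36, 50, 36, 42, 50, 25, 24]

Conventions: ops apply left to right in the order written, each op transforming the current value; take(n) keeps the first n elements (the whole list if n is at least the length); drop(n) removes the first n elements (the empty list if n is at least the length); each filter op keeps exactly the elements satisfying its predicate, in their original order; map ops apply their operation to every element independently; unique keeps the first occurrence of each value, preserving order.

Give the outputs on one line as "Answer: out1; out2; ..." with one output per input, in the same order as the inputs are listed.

Execution, op by op:
  [26, -40, -19] -> [-26, 40, 19] -> [-19, 47, 26] -> [47, 26] -> [47, 26] -> [-141, -78] -> [141, 78]
  [-31, 36, 33, 26, -23, -24, -37] -> [31, -36, -33, -26, 23, 24, 37] -> [38, -29, -26, -19, 30, 31, 44] -> [38, 30, 31, 44] -> [38, 30, 31] -> [-114, -90, -93] -> [114, 90, 93]
  [-24, -7, -33, 28, -9] -> [24, 7, 33, -28, 9] -> [31, 14, 40, -21, 16] -> [31, 14, 40, 16] -> [31, 14, 40] -> [-93, -42, -120] -> [93, 42, 120]
  [-20, -13, -43, -30, 1, -3, -23, 36] -> [20, 13, 43, 30, -1, 3, 23, -36] -> [27, 20, 50, 37, 6, 10, 30, -29] -> [27, 20, 50, 37, 6, 10, 30] -> [27, 20, 50] -> [-81, -60, -150] -> [81, 60, 150]
  [35, -49, -19, 36, 50, 36, 42, 50, 25, 24] -> [-35, 49, 19, -36, -50, -36, -42, -50, -25, -24] -> [-28, 56, 26, -29, -43, -29, -35, -43, -18, -17] -> [56, 26] -> [56, 26] -> [-168, -78] -> [168, 78]

[141, 78]; [114, 90, 93]; [93, 42, 120]; [81, 60, 150]; [168, 78]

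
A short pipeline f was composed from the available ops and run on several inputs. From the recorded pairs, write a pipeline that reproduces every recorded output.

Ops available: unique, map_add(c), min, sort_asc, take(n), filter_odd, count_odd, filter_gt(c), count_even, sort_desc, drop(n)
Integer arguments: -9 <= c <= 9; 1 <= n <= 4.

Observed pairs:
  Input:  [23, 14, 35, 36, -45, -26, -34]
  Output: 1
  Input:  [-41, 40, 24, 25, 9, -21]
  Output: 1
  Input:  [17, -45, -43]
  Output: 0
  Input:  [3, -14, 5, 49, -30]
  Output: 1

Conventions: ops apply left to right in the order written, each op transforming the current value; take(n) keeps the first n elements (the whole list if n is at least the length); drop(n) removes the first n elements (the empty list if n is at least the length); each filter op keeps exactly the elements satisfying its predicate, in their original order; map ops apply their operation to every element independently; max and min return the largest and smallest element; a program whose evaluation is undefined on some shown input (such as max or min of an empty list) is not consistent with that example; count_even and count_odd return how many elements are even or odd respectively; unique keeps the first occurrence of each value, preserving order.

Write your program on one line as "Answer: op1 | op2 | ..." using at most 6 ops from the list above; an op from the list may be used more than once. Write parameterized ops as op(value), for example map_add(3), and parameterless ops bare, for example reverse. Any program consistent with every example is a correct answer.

map_add(3) | sort_desc | filter_odd | take(1) | count_odd

Check, running the answer program on each example:
  [23, 14, 35, 36, -45, -26, -34] -> [26, 17, 38, 39, -42, -23, -31] -> [39, 38, 26, 17, -23, -31, -42] -> [39, 17, -23, -31] -> [39] -> 1
  [-41, 40, 24, 25, 9, -21] -> [-38, 43, 27, 28, 12, -18] -> [43, 28, 27, 12, -18, -38] -> [43, 27] -> [43] -> 1
  [17, -45, -43] -> [20, -42, -40] -> [20, -40, -42] -> [] -> [] -> 0
  [3, -14, 5, 49, -30] -> [6, -11, 8, 52, -27] -> [52, 8, 6, -11, -27] -> [-11, -27] -> [-11] -> 1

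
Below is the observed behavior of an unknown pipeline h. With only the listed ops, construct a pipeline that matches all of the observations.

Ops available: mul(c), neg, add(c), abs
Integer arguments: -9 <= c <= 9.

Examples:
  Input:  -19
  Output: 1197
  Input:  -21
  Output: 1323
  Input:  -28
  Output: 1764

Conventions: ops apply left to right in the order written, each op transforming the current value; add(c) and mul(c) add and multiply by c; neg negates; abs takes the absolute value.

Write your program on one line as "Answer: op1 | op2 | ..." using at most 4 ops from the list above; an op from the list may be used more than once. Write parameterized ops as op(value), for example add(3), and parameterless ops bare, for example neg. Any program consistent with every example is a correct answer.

neg | mul(-7) | mul(-9)

Check, running the answer program on each example:
  -19 -> 19 -> -133 -> 1197
  -21 -> 21 -> -147 -> 1323
  -28 -> 28 -> -196 -> 1764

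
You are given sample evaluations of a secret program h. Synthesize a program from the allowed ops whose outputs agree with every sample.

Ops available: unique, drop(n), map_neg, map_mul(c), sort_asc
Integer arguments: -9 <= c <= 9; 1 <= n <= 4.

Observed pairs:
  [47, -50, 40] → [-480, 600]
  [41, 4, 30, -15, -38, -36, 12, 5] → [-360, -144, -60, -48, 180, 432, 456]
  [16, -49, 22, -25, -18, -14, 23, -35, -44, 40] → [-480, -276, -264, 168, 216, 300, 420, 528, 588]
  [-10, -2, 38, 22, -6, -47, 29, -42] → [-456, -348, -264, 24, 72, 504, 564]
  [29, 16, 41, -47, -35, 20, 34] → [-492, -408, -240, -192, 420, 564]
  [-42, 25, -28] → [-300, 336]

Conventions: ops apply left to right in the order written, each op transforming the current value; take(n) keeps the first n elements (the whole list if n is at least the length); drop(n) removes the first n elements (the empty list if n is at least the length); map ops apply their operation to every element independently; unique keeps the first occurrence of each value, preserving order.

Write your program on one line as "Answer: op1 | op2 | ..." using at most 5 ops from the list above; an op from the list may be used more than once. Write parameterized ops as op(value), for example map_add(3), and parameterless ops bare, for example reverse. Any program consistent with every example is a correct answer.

map_mul(2) | drop(1) | map_neg | sort_asc | map_mul(6)

Check, running the answer program on each example:
  [47, -50, 40] -> [94, -100, 80] -> [-100, 80] -> [100, -80] -> [-80, 100] -> [-480, 600]
  [41, 4, 30, -15, -38, -36, 12, 5] -> [82, 8, 60, -30, -76, -72, 24, 10] -> [8, 60, -30, -76, -72, 24, 10] -> [-8, -60, 30, 76, 72, -24, -10] -> [-60, -24, -10, -8, 30, 72, 76] -> [-360, -144, -60, -48, 180, 432, 456]
  [16, -49, 22, -25, -18, -14, 23, -35, -44, 40] -> [32, -98, 44, -50, -36, -28, 46, -70, -88, 80] -> [-98, 44, -50, -36, -28, 46, -70, -88, 80] -> [98, -44, 50, 36, 28, -46, 70, 88, -80] -> [-80, -46, -44, 28, 36, 50, 70, 88, 98] -> [-480, -276, -264, 168, 216, 300, 420, 528, 588]
  [-10, -2, 38, 22, -6, -47, 29, -42] -> [-20, -4, 76, 44, -12, -94, 58, -84] -> [-4, 76, 44, -12, -94, 58, -84] -> [4, -76, -44, 12, 94, -58, 84] -> [-76, -58, -44, 4, 12, 84, 94] -> [-456, -348, -264, 24, 72, 504, 564]
  [29, 16, 41, -47, -35, 20, 34] -> [58, 32, 82, -94, -70, 40, 68] -> [32, 82, -94, -70, 40, 68] -> [-32, -82, 94, 70, -40, -68] -> [-82, -68, -40, -32, 70, 94] -> [-492, -408, -240, -192, 420, 564]
  [-42, 25, -28] -> [-84, 50, -56] -> [50, -56] -> [-50, 56] -> [-50, 56] -> [-300, 336]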